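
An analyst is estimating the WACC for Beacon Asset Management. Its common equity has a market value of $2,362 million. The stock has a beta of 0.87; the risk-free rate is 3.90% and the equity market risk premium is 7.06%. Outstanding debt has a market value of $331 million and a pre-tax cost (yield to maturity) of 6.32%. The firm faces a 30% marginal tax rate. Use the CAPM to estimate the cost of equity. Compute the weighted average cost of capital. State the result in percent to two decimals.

Cost of equity via CAPM: Re = 3.9% + 0.87 × 7.06% = 10.0422%.
Total capital V = 2362 + 331 = 2693.
Equity: weight = 2362/2693 = 0.8771; cost = 10.0422%.
Debt: weight = 331/2693 = 0.1229; after-tax cost = 6.32% × (1 − 30%) = 4.4240%.
WACC = 0.8771 × 10.0422% + 0.1229 × 4.4240% = 9.3517%.

9.35%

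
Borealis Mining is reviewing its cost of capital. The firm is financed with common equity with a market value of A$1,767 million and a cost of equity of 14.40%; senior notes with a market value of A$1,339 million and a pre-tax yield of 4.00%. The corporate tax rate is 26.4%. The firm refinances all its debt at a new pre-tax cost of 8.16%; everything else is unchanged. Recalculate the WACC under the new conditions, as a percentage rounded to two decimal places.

After the change:
Total capital V = 1767 + 1339 = 3106.
Equity: weight = 1767/3106 = 0.5689; cost = 14.4%.
Senior notes: weight = 1339/3106 = 0.4311; after-tax cost = 8.16% × (1 − 26.4%) = 6.0058%.
WACC = 0.5689 × 14.4000% + 0.4311 × 6.0058% = 10.7812%.

10.78%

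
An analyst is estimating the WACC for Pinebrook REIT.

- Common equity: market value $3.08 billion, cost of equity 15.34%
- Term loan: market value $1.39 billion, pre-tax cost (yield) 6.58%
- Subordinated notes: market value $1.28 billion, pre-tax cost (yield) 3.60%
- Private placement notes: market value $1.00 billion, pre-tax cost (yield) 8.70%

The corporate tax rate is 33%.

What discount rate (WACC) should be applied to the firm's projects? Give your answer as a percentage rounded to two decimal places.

Total capital V = 3.08 + 1.39 + 1.28 + 1 = 6.75.
Equity: weight = 3.08/6.75 = 0.4563; cost = 15.34%.
Term loan: weight = 1.39/6.75 = 0.2059; after-tax cost = 6.58% × (1 − 33%) = 4.4086%.
Subordinated notes: weight = 1.28/6.75 = 0.1896; after-tax cost = 3.6% × (1 − 33%) = 2.4120%.
Private placement notes: weight = 1/6.75 = 0.1481; after-tax cost = 8.7% × (1 − 33%) = 5.8290%.
WACC = 0.4563 × 15.3400% + 0.2059 × 4.4086% + 0.1896 × 2.4120% + 0.1481 × 5.8290% = 9.2284%.

9.23%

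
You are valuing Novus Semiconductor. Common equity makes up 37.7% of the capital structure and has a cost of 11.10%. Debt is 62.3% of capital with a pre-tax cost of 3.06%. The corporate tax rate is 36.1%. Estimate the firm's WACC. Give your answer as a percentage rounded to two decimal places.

5.40%

After-tax cost of debt = 3.06% × (1 − 36.1%) = 1.9553%.
WACC = 0.377 × 11.1000% + 0.623 × 1.9553% = 5.4029%.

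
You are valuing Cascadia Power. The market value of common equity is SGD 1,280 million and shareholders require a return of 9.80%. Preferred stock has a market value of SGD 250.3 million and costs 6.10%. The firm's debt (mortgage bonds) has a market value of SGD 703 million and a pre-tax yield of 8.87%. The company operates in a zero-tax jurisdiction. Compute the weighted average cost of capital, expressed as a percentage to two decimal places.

Total capital V = 1280 + 250.3 + 703 = 2233.3.
Equity: weight = 1280/2233.3 = 0.5731; cost = 9.8%.
Preferred: weight = 250.3/2233.3 = 0.1121; cost = 6.1%.
Mortgage bonds: weight = 703/2233.3 = 0.3148; after-tax cost = 8.87% × (1 − 0%) = 8.8700%.
WACC = 0.5731 × 9.8000% + 0.1121 × 6.1000% + 0.3148 × 8.8700% = 9.0926%.

9.09%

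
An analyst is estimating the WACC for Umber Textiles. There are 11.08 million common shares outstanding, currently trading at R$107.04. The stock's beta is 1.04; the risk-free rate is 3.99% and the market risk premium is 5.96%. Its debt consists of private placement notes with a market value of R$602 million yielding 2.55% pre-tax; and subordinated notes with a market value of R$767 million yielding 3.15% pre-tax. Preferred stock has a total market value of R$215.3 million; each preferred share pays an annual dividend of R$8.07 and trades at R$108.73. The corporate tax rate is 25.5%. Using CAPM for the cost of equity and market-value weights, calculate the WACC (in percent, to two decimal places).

Cost of equity via CAPM: Re = 3.99% + 1.04 × 5.96% = 10.1884%.
Cost of preferred: Rp = 8.07 / 108.73 = 7.4221%.
Market value of equity E = 107.04 × 11.08m = 1186.0032m.
Total capital V = 1186.0032 + 215.3 + 602 + 767 = 2770.3032.
Equity: weight = 1186.0032/2770.3032 = 0.4281; cost = 10.1884%.
Preferred: weight = 215.3/2770.3032 = 0.0777; cost = 7.4221%.
Private placement notes: weight = 602/2770.3032 = 0.2173; after-tax cost = 2.55% × (1 − 25.5%) = 1.8997%.
Subordinated notes: weight = 767/2770.3032 = 0.2769; after-tax cost = 3.15% × (1 − 25.5%) = 2.3468%.
WACC = 0.4281 × 10.1884% + 0.0777 × 7.4221% + 0.2173 × 1.8997% + 0.2769 × 2.3468% = 6.0012%.

6.00%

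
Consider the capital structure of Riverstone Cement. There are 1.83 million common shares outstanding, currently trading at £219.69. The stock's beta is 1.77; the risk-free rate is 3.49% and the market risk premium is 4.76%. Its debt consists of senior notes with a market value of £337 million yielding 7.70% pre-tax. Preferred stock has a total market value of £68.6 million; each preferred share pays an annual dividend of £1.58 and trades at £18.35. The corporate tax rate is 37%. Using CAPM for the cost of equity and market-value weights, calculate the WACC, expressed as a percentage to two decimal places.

Cost of equity via CAPM: Re = 3.49% + 1.77 × 4.76% = 11.9152%.
Cost of preferred: Rp = 1.58 / 18.35 = 8.6104%.
Market value of equity E = 219.69 × 1.83m = 402.0327m.
Total capital V = 402.0327 + 68.6 + 337 = 807.6327.
Equity: weight = 402.0327/807.6327 = 0.4978; cost = 11.9152%.
Preferred: weight = 68.6/807.6327 = 0.0849; cost = 8.6104%.
Senior notes: weight = 337/807.6327 = 0.4173; after-tax cost = 7.7% × (1 − 37%) = 4.8510%.
WACC = 0.4978 × 11.9152% + 0.0849 × 8.6104% + 0.4173 × 4.8510% = 8.6868%.

8.69%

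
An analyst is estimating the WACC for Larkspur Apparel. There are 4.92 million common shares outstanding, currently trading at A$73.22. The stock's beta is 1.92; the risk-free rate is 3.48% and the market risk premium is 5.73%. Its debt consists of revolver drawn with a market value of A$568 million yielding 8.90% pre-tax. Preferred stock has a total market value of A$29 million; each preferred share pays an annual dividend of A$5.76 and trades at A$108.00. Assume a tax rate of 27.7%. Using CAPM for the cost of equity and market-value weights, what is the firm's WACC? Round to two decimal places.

9.43%

Cost of equity via CAPM: Re = 3.48% + 1.92 × 5.73% = 14.4816%.
Cost of preferred: Rp = 5.76 / 108.0 = 5.3333%.
Market value of equity E = 73.22 × 4.92m = 360.2424m.
Total capital V = 360.2424 + 29 + 568 = 957.2424.
Equity: weight = 360.2424/957.2424 = 0.3763; cost = 14.4816%.
Preferred: weight = 29/957.2424 = 0.0303; cost = 5.3333%.
Revolver drawn: weight = 568/957.2424 = 0.5934; after-tax cost = 8.9% × (1 − 27.7%) = 6.4347%.
WACC = 0.3763 × 14.4816% + 0.0303 × 5.3333% + 0.5934 × 6.4347% = 9.4297%.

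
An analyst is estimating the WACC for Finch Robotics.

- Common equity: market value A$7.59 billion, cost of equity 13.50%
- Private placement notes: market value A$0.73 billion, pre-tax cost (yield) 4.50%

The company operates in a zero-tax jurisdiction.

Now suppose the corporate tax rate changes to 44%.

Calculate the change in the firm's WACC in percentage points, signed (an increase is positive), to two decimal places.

Current WACC:
Total capital V = 7.59 + 0.73 = 8.32.
Equity: weight = 7.59/8.32 = 0.9123; cost = 13.5%.
Private placement notes: weight = 0.73/8.32 = 0.0877; after-tax cost = 4.5% × (1 − 0%) = 4.5000%.
WACC = 0.9123 × 13.5000% + 0.0877 × 4.5000% = 12.7103%.
After the change:
Total capital V = 7.59 + 0.73 = 8.32.
Equity: weight = 7.59/8.32 = 0.9123; cost = 13.5%.
Private placement notes: weight = 0.73/8.32 = 0.0877; after-tax cost = 4.5% × (1 − 44%) = 2.5200%.
WACC = 0.9123 × 13.5000% + 0.0877 × 2.5200% = 12.5366%.
Change in WACC = 12.5366% − 12.7103% = -0.1737 pp.

-0.17 pp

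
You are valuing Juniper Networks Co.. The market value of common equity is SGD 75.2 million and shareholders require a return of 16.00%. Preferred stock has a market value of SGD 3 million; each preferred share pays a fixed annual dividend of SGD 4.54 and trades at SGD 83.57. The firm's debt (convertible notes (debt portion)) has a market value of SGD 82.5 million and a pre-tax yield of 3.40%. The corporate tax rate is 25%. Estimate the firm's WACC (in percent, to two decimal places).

8.90%

Cost of preferred: Rp = 4.54 / 83.57 = 5.4326%.
Total capital V = 75.2 + 3 + 82.5 = 160.7.
Equity: weight = 75.2/160.7 = 0.4680; cost = 16%.
Preferred: weight = 3/160.7 = 0.0187; cost = 5.4326%.
Convertible notes (debt portion): weight = 82.5/160.7 = 0.5134; after-tax cost = 3.4% × (1 − 25%) = 2.5500%.
WACC = 0.4680 × 16.0000% + 0.0187 × 5.4326% + 0.5134 × 2.5500% = 8.8978%.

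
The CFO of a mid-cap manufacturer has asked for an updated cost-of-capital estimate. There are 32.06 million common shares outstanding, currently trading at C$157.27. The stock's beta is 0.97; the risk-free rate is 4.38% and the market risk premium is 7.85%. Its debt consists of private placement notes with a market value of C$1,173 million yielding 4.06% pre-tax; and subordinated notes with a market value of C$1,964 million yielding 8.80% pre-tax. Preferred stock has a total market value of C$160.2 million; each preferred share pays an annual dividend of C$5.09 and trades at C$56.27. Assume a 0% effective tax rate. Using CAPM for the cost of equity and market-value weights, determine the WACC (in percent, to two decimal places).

10.07%

Cost of equity via CAPM: Re = 4.38% + 0.97 × 7.85% = 11.9945%.
Cost of preferred: Rp = 5.09 / 56.27 = 9.0457%.
Market value of equity E = 157.27 × 32.06m = 5042.0762m.
Total capital V = 5042.0762 + 160.2 + 1173 + 1964 = 8339.2762.
Equity: weight = 5042.0762/8339.2762 = 0.6046; cost = 11.9945%.
Preferred: weight = 160.2/8339.2762 = 0.0192; cost = 9.0457%.
Private placement notes: weight = 1173/8339.2762 = 0.1407; after-tax cost = 4.06% × (1 − 0%) = 4.0600%.
Subordinated notes: weight = 1964/8339.2762 = 0.2355; after-tax cost = 8.8% × (1 − 0%) = 8.8000%.
WACC = 0.6046 × 11.9945% + 0.0192 × 9.0457% + 0.1407 × 4.0600% + 0.2355 × 8.8000% = 10.0694%.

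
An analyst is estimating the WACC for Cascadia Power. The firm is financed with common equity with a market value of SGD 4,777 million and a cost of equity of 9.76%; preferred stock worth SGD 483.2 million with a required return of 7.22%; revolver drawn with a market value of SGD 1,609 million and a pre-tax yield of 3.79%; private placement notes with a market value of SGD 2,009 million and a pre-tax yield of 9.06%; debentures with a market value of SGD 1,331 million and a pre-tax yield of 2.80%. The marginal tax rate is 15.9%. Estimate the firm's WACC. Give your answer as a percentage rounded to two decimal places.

Total capital V = 4777 + 483.2 + 1609 + 2009 + 1331 = 10209.2.
Equity: weight = 4777/10209.2 = 0.4679; cost = 9.76%.
Preferred: weight = 483.2/10209.2 = 0.0473; cost = 7.22%.
Revolver drawn: weight = 1609/10209.2 = 0.1576; after-tax cost = 3.79% × (1 − 15.9%) = 3.1874%.
Private placement notes: weight = 2009/10209.2 = 0.1968; after-tax cost = 9.06% × (1 − 15.9%) = 7.6195%.
Debentures: weight = 1331/10209.2 = 0.1304; after-tax cost = 2.8% × (1 − 15.9%) = 2.3548%.
WACC = 0.4679 × 9.7600% + 0.0473 × 7.2200% + 0.1576 × 3.1874% + 0.1968 × 7.6195% + 0.1304 × 2.3548% = 7.2173%.

7.22%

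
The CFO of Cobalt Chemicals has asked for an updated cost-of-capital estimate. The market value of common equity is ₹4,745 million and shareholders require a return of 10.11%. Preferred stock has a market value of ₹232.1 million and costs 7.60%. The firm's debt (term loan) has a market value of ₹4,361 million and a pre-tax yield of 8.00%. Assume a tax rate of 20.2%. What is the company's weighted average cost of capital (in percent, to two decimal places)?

Total capital V = 4745 + 232.1 + 4361 = 9338.1.
Equity: weight = 4745/9338.1 = 0.5081; cost = 10.11%.
Preferred: weight = 232.1/9338.1 = 0.0249; cost = 7.6%.
Term loan: weight = 4361/9338.1 = 0.4670; after-tax cost = 8% × (1 − 20.2%) = 6.3840%.
WACC = 0.5081 × 10.1100% + 0.0249 × 7.6000% + 0.4670 × 6.3840% = 8.3075%.

8.31%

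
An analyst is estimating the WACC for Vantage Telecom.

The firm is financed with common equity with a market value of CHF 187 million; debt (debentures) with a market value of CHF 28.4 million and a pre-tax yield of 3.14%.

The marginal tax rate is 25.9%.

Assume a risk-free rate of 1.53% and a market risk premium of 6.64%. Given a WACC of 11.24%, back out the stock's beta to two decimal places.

1.67

Total capital V = 187 + 28.4 = 215.4.
Equity weight = 187/215.4 = 0.8682.
Debentures weight = 28.4/215.4 = 0.1318.
Debt contribution = 0.1318 × 3.14% × (1 − 25.9%) = 0.3068%.
Required equity contribution = 11.24% − 0.3068% = 10.9332%  ⇒  Re = 12.5937%.
CAPM: 12.5937% = 1.53% + β × 6.64%  ⇒  β = 1.6662.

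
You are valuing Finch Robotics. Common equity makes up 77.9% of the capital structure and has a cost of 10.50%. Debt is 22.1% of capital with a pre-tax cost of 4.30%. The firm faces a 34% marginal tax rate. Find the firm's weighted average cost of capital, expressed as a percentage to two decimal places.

8.81%

After-tax cost of debt = 4.3% × (1 − 34%) = 2.8380%.
WACC = 0.779 × 10.5000% + 0.221 × 2.8380% = 8.8067%.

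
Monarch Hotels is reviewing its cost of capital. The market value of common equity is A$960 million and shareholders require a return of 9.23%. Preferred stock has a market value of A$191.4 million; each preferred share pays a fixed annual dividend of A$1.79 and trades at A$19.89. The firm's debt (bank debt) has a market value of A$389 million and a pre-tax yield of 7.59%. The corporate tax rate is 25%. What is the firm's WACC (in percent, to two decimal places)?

8.31%

Cost of preferred: Rp = 1.79 / 19.89 = 8.9995%.
Total capital V = 960 + 191.4 + 389 = 1540.4.
Equity: weight = 960/1540.4 = 0.6232; cost = 9.23%.
Preferred: weight = 191.4/1540.4 = 0.1243; cost = 8.9995%.
Bank debt: weight = 389/1540.4 = 0.2525; after-tax cost = 7.59% × (1 − 25%) = 5.6925%.
WACC = 0.6232 × 9.2300% + 0.1243 × 8.9995% + 0.2525 × 5.6925% = 8.3080%.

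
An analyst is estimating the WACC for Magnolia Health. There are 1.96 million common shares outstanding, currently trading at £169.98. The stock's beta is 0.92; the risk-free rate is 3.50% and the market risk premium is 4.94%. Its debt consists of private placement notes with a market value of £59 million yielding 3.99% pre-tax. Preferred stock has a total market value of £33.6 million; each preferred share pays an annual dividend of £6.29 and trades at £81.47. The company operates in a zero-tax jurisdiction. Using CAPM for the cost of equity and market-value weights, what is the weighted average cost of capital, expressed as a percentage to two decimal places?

Cost of equity via CAPM: Re = 3.5% + 0.92 × 4.94% = 8.0448%.
Cost of preferred: Rp = 6.29 / 81.47 = 7.7206%.
Market value of equity E = 169.98 × 1.96m = 333.1608m.
Total capital V = 333.1608 + 33.6 + 59 = 425.7608.
Equity: weight = 333.1608/425.7608 = 0.7825; cost = 8.0448%.
Preferred: weight = 33.6/425.7608 = 0.0789; cost = 7.7206%.
Private placement notes: weight = 59/425.7608 = 0.1386; after-tax cost = 3.99% × (1 − 0%) = 3.9900%.
WACC = 0.7825 × 8.0448% + 0.0789 × 7.7206% + 0.1386 × 3.9900% = 7.4573%.

7.46%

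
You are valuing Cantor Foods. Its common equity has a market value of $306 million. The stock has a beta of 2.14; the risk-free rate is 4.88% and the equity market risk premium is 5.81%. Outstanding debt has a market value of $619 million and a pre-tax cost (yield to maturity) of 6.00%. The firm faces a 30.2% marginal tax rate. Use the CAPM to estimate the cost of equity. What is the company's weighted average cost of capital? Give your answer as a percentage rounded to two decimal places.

Cost of equity via CAPM: Re = 4.88% + 2.14 × 5.81% = 17.3134%.
Total capital V = 306 + 619 = 925.
Equity: weight = 306/925 = 0.3308; cost = 17.3134%.
Debt: weight = 619/925 = 0.6692; after-tax cost = 6% × (1 − 30.2%) = 4.1880%.
WACC = 0.3308 × 17.3134% + 0.6692 × 4.1880% = 8.5300%.

8.53%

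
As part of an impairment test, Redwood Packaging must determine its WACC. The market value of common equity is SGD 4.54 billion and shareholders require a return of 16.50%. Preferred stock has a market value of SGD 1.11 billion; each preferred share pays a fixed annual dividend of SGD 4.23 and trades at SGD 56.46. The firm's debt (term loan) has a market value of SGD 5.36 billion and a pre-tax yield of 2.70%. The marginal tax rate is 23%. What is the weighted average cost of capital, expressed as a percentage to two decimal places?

Cost of preferred: Rp = 4.23 / 56.46 = 7.4920%.
Total capital V = 4.54 + 1.11 + 5.36 = 11.01.
Equity: weight = 4.54/11.01 = 0.4124; cost = 16.5%.
Preferred: weight = 1.11/11.01 = 0.1008; cost = 7.492%.
Term loan: weight = 5.36/11.01 = 0.4868; after-tax cost = 2.7% × (1 − 23%) = 2.0790%.
WACC = 0.4124 × 16.5000% + 0.1008 × 7.4920% + 0.4868 × 2.0790% = 8.5713%.

8.57%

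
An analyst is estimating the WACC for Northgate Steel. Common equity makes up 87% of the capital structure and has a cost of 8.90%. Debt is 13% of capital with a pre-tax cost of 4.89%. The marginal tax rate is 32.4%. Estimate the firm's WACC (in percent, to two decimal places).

After-tax cost of debt = 4.89% × (1 − 32.4%) = 3.3056%.
WACC = 0.870 × 8.9000% + 0.130 × 3.3056% = 8.1727%.

8.17%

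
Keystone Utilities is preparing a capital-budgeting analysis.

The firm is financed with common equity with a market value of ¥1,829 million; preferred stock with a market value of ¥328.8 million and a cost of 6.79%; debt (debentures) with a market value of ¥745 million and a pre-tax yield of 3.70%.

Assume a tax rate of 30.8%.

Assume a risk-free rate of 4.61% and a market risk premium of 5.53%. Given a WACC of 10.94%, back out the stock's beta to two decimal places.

1.90

Total capital V = 1829 + 328.8 + 745 = 2902.8.
Equity weight = 1829/2902.8 = 0.6301.
Preferred weight = 328.8/2902.8 = 0.1133.
Debentures weight = 745/2902.8 = 0.2566.
Debt contribution = 0.2566 × 3.7% × (1 − 30.8%) = 0.6571%.
Preferred contribution = 0.1133 × 6.79% = 0.7691%.
Required equity contribution = 10.94% − 1.4262% = 9.5138%  ⇒  Re = 15.0993%.
CAPM: 15.0993% = 4.61% + β × 5.53%  ⇒  β = 1.8968.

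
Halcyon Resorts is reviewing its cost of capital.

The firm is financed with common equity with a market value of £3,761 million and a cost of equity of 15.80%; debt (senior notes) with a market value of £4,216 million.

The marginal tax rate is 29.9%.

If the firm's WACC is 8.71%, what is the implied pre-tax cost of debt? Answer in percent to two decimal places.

3.40%

Total capital V = 3761 + 4216 = 7977.
Equity weight = 3761/7977 = 0.4715.
Senior notes weight = 4216/7977 = 0.5285.
Equity contribution = 0.4715 × 15.8% = 7.4494%.
Remaining for debt = 8.71% − 7.4494% = 1.2606%.
Rd × (1 − 29.9%) × 0.5285 = 1.2606%  ⇒  Rd = 3.4025%.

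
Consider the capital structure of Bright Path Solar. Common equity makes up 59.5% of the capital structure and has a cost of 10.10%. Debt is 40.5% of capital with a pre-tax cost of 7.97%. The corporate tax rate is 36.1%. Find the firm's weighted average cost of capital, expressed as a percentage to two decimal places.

After-tax cost of debt = 7.97% × (1 − 36.1%) = 5.0928%.
WACC = 0.595 × 10.1000% + 0.405 × 5.0928% = 8.0721%.

8.07%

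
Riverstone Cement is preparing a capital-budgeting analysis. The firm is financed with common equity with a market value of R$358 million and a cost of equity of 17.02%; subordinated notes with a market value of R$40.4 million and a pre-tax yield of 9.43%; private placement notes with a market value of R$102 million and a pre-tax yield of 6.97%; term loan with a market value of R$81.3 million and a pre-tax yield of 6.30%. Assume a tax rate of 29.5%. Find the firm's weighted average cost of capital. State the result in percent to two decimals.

12.42%

Total capital V = 358 + 40.4 + 102 + 81.3 = 581.7.
Equity: weight = 358/581.7 = 0.6154; cost = 17.02%.
Subordinated notes: weight = 40.4/581.7 = 0.0695; after-tax cost = 9.43% × (1 − 29.5%) = 6.6482%.
Private placement notes: weight = 102/581.7 = 0.1753; after-tax cost = 6.97% × (1 − 29.5%) = 4.9139%.
Term loan: weight = 81.3/581.7 = 0.1398; after-tax cost = 6.3% × (1 − 29.5%) = 4.4415%.
WACC = 0.6154 × 17.0200% + 0.0695 × 6.6482% + 0.1753 × 4.9139% + 0.1398 × 4.4415% = 12.4189%.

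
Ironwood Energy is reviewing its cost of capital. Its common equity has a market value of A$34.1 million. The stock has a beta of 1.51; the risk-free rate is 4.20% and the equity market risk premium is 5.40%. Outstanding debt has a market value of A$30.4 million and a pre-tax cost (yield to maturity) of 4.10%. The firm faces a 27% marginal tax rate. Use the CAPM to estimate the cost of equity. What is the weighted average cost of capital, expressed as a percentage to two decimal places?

7.94%

Cost of equity via CAPM: Re = 4.2% + 1.51 × 5.4% = 12.3540%.
Total capital V = 34.1 + 30.4 = 64.5.
Equity: weight = 34.1/64.5 = 0.5287; cost = 12.354%.
Debt: weight = 30.4/64.5 = 0.4713; after-tax cost = 4.1% × (1 − 27%) = 2.9930%.
WACC = 0.5287 × 12.3540% + 0.4713 × 2.9930% = 7.9420%.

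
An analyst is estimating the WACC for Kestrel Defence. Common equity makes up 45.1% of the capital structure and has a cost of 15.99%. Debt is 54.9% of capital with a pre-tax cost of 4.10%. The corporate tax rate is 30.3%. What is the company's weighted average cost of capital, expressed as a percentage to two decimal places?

8.78%

After-tax cost of debt = 4.1% × (1 − 30.3%) = 2.8577%.
WACC = 0.451 × 15.9900% + 0.549 × 2.8577% = 8.7804%.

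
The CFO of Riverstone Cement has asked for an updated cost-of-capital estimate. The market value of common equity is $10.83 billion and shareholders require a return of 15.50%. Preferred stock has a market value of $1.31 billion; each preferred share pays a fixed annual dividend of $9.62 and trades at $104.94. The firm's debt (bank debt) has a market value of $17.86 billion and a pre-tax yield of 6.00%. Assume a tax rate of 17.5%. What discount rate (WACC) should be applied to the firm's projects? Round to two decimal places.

Cost of preferred: Rp = 9.62 / 104.94 = 9.1671%.
Total capital V = 10.83 + 1.31 + 17.86 = 30.
Equity: weight = 10.83/30 = 0.3610; cost = 15.5%.
Preferred: weight = 1.31/30 = 0.0437; cost = 9.1671%.
Bank debt: weight = 17.86/30 = 0.5953; after-tax cost = 6% × (1 − 17.5%) = 4.9500%.
WACC = 0.3610 × 15.5000% + 0.0437 × 9.1671% + 0.5953 × 4.9500% = 8.9427%.

8.94%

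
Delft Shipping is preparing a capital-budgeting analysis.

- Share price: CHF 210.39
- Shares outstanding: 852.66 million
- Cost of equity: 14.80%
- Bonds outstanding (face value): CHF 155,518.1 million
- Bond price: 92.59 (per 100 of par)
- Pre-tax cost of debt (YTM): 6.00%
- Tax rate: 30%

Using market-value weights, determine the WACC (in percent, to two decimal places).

10.08%

Market value of equity E = 210.39 × 852.66m = 179391.1374m. Market value of debt D = 155518.1m × 92.59/100 = 143994.20879m.
Total capital V = 179391.1374 + 143994.20879 = 323385.34619.
Equity: weight = 179391.1374/323385.34619 = 0.5547; cost = 14.8%.
Bonds outstanding: weight = 143994.20879/323385.34619 = 0.4453; after-tax cost = 6% × (1 − 30%) = 4.2000%.
WACC = 0.5547 × 14.8000% + 0.4453 × 4.2000% = 10.0801%.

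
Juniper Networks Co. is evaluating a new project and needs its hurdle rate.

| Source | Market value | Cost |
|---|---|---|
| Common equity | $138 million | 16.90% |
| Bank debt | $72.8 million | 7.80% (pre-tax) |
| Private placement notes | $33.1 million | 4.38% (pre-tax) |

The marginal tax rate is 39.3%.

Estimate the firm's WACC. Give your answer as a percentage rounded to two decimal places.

11.34%

Total capital V = 138 + 72.8 + 33.1 = 243.9.
Equity: weight = 138/243.9 = 0.5658; cost = 16.9%.
Bank debt: weight = 72.8/243.9 = 0.2985; after-tax cost = 7.8% × (1 − 39.3%) = 4.7346%.
Private placement notes: weight = 33.1/243.9 = 0.1357; after-tax cost = 4.38% × (1 − 39.3%) = 2.6587%.
WACC = 0.5658 × 16.9000% + 0.2985 × 4.7346% + 0.1357 × 2.6587% = 11.3361%.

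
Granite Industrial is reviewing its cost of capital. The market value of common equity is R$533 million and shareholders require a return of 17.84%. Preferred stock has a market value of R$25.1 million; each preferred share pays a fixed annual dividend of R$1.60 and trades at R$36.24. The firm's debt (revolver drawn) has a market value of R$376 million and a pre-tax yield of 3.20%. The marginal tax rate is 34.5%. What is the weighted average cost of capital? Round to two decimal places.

11.14%

Cost of preferred: Rp = 1.6 / 36.24 = 4.4150%.
Total capital V = 533 + 25.1 + 376 = 934.1.
Equity: weight = 533/934.1 = 0.5706; cost = 17.84%.
Preferred: weight = 25.1/934.1 = 0.0269; cost = 4.415%.
Revolver drawn: weight = 376/934.1 = 0.4025; after-tax cost = 3.2% × (1 − 34.5%) = 2.0960%.
WACC = 0.5706 × 17.8400% + 0.0269 × 4.4150% + 0.4025 × 2.0960% = 11.1419%.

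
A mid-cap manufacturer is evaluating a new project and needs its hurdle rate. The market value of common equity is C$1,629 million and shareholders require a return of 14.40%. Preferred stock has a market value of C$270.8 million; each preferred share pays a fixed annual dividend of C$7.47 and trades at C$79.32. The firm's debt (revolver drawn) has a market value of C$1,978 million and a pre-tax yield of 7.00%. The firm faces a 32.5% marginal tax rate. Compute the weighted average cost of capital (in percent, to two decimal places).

9.12%

Cost of preferred: Rp = 7.47 / 79.32 = 9.4175%.
Total capital V = 1629 + 270.8 + 1978 = 3877.8.
Equity: weight = 1629/3877.8 = 0.4201; cost = 14.4%.
Preferred: weight = 270.8/3877.8 = 0.0698; cost = 9.4175%.
Revolver drawn: weight = 1978/3877.8 = 0.5101; after-tax cost = 7% × (1 − 32.5%) = 4.7250%.
WACC = 0.4201 × 14.4000% + 0.0698 × 9.4175% + 0.5101 × 4.7250% = 9.1170%.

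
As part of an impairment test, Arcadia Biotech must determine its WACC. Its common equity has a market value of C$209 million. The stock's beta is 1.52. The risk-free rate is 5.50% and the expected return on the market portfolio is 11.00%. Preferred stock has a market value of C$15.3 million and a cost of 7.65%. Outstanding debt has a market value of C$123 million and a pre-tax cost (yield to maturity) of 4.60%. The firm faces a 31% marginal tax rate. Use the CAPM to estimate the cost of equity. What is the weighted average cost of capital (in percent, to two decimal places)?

Market risk premium = 11.0% − 5.5% = 5.5%.
Cost of equity via CAPM: Re = 5.5% + 1.52 × 5.5% = 13.8600%.
Total capital V = 209 + 15.3 + 123 = 347.3.
Equity: weight = 209/347.3 = 0.6018; cost = 13.86%.
Preferred: weight = 15.3/347.3 = 0.0441; cost = 7.65%.
Debt: weight = 123/347.3 = 0.3542; after-tax cost = 4.6% × (1 − 31%) = 3.1740%.
WACC = 0.6018 × 13.8600% + 0.0441 × 7.6500% + 0.3542 × 3.1740% = 9.8019%.

9.80%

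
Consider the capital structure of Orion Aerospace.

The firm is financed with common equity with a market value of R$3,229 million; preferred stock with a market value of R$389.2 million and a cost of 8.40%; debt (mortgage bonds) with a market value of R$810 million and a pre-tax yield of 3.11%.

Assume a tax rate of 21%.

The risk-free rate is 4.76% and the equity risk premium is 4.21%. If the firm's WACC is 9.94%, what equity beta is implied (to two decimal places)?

Total capital V = 3229 + 389.2 + 810 = 4428.2.
Equity weight = 3229/4428.2 = 0.7292.
Preferred weight = 389.2/4428.2 = 0.0879.
Mortgage bonds weight = 810/4428.2 = 0.1829.
Debt contribution = 0.1829 × 3.11% × (1 − 21%) = 0.4494%.
Preferred contribution = 0.0879 × 8.4% = 0.7383%.
Required equity contribution = 9.94% − 1.1877% = 8.7523%  ⇒  Re = 12.0028%.
CAPM: 12.0028% = 4.76% + β × 4.21%  ⇒  β = 1.7204.

1.72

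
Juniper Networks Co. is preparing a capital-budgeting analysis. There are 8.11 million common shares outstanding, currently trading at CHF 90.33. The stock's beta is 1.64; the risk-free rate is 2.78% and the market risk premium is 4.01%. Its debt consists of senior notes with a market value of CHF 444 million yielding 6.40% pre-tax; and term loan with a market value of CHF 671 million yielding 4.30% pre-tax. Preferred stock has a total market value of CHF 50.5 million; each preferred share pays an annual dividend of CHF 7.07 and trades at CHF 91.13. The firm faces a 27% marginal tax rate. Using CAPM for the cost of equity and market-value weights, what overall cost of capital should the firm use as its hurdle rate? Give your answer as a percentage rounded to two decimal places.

6.02%

Cost of equity via CAPM: Re = 2.78% + 1.64 × 4.01% = 9.3564%.
Cost of preferred: Rp = 7.07 / 91.13 = 7.7581%.
Market value of equity E = 90.33 × 8.11m = 732.5763m.
Total capital V = 732.5763 + 50.5 + 444 + 671 = 1898.0763.
Equity: weight = 732.5763/1898.0763 = 0.3860; cost = 9.3564%.
Preferred: weight = 50.5/1898.0763 = 0.0266; cost = 7.7581%.
Senior notes: weight = 444/1898.0763 = 0.2339; after-tax cost = 6.4% × (1 − 27%) = 4.6720%.
Term loan: weight = 671/1898.0763 = 0.3535; after-tax cost = 4.3% × (1 − 27%) = 3.1390%.
WACC = 0.3860 × 9.3564% + 0.0266 × 7.7581% + 0.2339 × 4.6720% + 0.3535 × 3.1390% = 6.0201%.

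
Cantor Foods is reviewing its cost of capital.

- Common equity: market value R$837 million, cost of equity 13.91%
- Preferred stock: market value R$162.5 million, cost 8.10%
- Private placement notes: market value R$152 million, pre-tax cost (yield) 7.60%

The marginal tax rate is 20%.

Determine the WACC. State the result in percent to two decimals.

12.06%

Total capital V = 837 + 162.5 + 152 = 1151.5.
Equity: weight = 837/1151.5 = 0.7269; cost = 13.91%.
Preferred: weight = 162.5/1151.5 = 0.1411; cost = 8.1%.
Private placement notes: weight = 152/1151.5 = 0.1320; after-tax cost = 7.6% × (1 − 20%) = 6.0800%.
WACC = 0.7269 × 13.9100% + 0.1411 × 8.1000% + 0.1320 × 6.0800% = 12.0565%.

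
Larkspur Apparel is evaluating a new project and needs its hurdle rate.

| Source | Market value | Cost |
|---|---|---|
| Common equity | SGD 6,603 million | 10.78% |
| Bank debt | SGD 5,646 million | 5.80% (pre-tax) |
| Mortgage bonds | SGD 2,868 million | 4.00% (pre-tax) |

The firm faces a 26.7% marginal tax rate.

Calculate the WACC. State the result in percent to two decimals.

Total capital V = 6603 + 5646 + 2868 = 15117.
Equity: weight = 6603/15117 = 0.4368; cost = 10.78%.
Bank debt: weight = 5646/15117 = 0.3735; after-tax cost = 5.8% × (1 − 26.7%) = 4.2514%.
Mortgage bonds: weight = 2868/15117 = 0.1897; after-tax cost = 4% × (1 − 26.7%) = 2.9320%.
WACC = 0.4368 × 10.7800% + 0.3735 × 4.2514% + 0.1897 × 2.9320% = 6.8527%.

6.85%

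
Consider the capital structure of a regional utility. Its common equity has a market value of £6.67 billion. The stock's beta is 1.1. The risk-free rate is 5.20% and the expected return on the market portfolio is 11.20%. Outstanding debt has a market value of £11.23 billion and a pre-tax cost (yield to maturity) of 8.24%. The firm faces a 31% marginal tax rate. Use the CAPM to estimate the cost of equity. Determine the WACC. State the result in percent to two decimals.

7.96%

Market risk premium = 11.2% − 5.2% = 6.0%.
Cost of equity via CAPM: Re = 5.2% + 1.1 × 6.0% = 11.8000%.
Total capital V = 6.67 + 11.23 = 17.9.
Equity: weight = 6.67/17.9 = 0.3726; cost = 11.8%.
Debt: weight = 11.23/17.9 = 0.6274; after-tax cost = 8.24% × (1 − 31%) = 5.6856%.
WACC = 0.3726 × 11.8000% + 0.6274 × 5.6856% = 7.9640%.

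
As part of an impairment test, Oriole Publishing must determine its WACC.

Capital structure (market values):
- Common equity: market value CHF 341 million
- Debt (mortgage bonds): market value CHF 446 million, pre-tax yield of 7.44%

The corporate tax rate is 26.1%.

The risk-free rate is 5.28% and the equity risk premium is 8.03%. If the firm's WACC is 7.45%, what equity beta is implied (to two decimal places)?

Total capital V = 341 + 446 = 787.
Equity weight = 341/787 = 0.4333.
Mortgage bonds weight = 446/787 = 0.5667.
Debt contribution = 0.5667 × 7.44% × (1 − 26.1%) = 3.1159%.
Required equity contribution = 7.45% − 3.1159% = 4.3341%  ⇒  Re = 10.0028%.
CAPM: 10.0028% = 5.28% + β × 8.03%  ⇒  β = 0.5882.

0.59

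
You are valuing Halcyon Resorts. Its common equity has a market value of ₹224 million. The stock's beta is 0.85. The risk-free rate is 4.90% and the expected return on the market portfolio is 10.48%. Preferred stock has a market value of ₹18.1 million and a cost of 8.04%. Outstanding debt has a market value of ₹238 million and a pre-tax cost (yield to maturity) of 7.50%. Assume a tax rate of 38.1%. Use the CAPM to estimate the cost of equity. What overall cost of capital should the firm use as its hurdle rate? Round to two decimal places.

Market risk premium = 10.48% − 4.9% = 5.58%.
Cost of equity via CAPM: Re = 4.9% + 0.85 × 5.58% = 9.6430%.
Total capital V = 224 + 18.1 + 238 = 480.1.
Equity: weight = 224/480.1 = 0.4666; cost = 9.643%.
Preferred: weight = 18.1/480.1 = 0.0377; cost = 8.04%.
Debt: weight = 238/480.1 = 0.4957; after-tax cost = 7.5% × (1 − 38.1%) = 4.6425%.
WACC = 0.4666 × 9.6430% + 0.0377 × 8.0400% + 0.4957 × 4.6425% = 7.1037%.

7.10%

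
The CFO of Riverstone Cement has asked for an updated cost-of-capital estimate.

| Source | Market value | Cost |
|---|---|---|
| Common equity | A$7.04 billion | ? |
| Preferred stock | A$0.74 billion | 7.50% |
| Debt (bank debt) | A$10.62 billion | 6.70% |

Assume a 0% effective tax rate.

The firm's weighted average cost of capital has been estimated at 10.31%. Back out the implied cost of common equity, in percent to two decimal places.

Total capital V = 7.04 + 0.74 + 10.62 = 18.4.
Equity weight = 7.04/18.4 = 0.3826.
Preferred weight = 0.74/18.4 = 0.0402.
Bank debt weight = 10.62/18.4 = 0.5772.
Debt contribution = 0.5772 × 6.7% × (1 − 0%) = 3.8671%.
Preferred contribution = 0.0402 × 7.5% = 0.3016%.
Required equity contribution = 10.31% − 4.1687% = 6.1413%.
Re = 6.1413% / 0.3826 = 16.0511%.

16.05%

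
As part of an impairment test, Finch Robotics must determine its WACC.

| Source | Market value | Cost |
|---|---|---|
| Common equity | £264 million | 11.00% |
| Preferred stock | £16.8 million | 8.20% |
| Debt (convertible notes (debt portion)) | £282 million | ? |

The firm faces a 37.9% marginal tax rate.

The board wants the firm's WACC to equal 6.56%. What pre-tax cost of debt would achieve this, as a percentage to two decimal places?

3.71%

Total capital V = 264 + 16.8 + 282 = 562.8.
Equity weight = 264/562.8 = 0.4691.
Preferred weight = 16.8/562.8 = 0.0299.
Convertible notes (debt portion) weight = 282/562.8 = 0.5011.
Equity contribution = 0.4691 × 11% = 5.1599%.
Preferred contribution = 0.0299 × 8.2% = 0.2448%.
Remaining for debt = 6.56% − 5.4047% = 1.1553%.
Rd × (1 − 37.9%) × 0.5011 = 1.1553%  ⇒  Rd = 3.7129%.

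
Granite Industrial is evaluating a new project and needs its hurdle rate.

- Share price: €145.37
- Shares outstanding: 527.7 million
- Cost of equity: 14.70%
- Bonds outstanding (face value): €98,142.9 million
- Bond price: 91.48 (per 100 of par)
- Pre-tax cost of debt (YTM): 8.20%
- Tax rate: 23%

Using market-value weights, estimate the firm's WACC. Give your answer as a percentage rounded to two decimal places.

Market value of equity E = 145.37 × 527.7m = 76711.749m. Market value of debt D = 98142.9m × 91.48/100 = 89781.12492m.
Total capital V = 76711.749 + 89781.12492 = 166492.87392.
Equity: weight = 76711.749/166492.87392 = 0.4608; cost = 14.7%.
Bonds outstanding: weight = 89781.12492/166492.87392 = 0.5392; after-tax cost = 8.2% × (1 − 23%) = 6.3140%.
WACC = 0.4608 × 14.7000% + 0.5392 × 6.3140% = 10.1779%.

10.18%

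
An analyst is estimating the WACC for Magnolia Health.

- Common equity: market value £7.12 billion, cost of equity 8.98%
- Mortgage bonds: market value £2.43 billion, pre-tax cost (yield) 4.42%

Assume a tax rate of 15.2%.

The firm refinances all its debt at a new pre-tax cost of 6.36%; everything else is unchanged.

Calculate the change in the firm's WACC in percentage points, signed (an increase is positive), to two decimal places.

+0.42 pp

Current WACC:
Total capital V = 7.12 + 2.43 = 9.55.
Equity: weight = 7.12/9.55 = 0.7455; cost = 8.98%.
Mortgage bonds: weight = 2.43/9.55 = 0.2545; after-tax cost = 4.42% × (1 − 15.2%) = 3.7482%.
WACC = 0.7455 × 8.9800% + 0.2545 × 3.7482% = 7.6488%.
After the change:
Total capital V = 7.12 + 2.43 = 9.55.
Equity: weight = 7.12/9.55 = 0.7455; cost = 8.98%.
Mortgage bonds: weight = 2.43/9.55 = 0.2545; after-tax cost = 6.36% × (1 − 15.2%) = 5.3933%.
WACC = 0.7455 × 8.9800% + 0.2545 × 5.3933% = 8.0674%.
Change in WACC = 8.0674% − 7.6488% = 0.4186 pp.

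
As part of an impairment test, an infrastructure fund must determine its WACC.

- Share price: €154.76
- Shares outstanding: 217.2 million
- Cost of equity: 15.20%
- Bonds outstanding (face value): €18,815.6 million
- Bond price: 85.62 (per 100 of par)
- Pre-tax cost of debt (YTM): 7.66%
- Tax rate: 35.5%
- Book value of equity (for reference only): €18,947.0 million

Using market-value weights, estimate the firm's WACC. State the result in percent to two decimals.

Market value of equity E = 154.76 × 217.2m = 33613.872m. Market value of debt D = 18815.6m × 85.62/100 = 16109.91672m.
Total capital V = 33613.872 + 16109.91672 = 49723.78872.
Equity: weight = 33613.872/49723.78872 = 0.6760; cost = 15.2%.
Bonds outstanding: weight = 16109.91672/49723.78872 = 0.3240; after-tax cost = 7.66% × (1 − 35.5%) = 4.9407%.
WACC = 0.6760 × 15.2000% + 0.3240 × 4.9407% = 11.8761%.

11.88%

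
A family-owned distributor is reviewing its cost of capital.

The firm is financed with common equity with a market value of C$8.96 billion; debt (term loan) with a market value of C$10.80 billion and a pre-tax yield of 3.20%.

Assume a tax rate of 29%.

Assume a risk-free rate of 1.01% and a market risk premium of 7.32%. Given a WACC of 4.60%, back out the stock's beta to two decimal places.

0.87

Total capital V = 8.96 + 10.8 = 19.76.
Equity weight = 8.96/19.76 = 0.4534.
Term loan weight = 10.8/19.76 = 0.5466.
Debt contribution = 0.5466 × 3.2% × (1 − 29%) = 1.2418%.
Required equity contribution = 4.6% − 1.2418% = 3.3582%  ⇒  Re = 7.4061%.
CAPM: 7.4061% = 1.01% + β × 7.32%  ⇒  β = 0.8738.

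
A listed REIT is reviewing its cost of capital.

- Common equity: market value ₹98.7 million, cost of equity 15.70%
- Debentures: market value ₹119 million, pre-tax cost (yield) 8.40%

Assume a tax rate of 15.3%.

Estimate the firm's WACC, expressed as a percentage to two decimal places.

11.01%

Total capital V = 98.7 + 119 = 217.7.
Equity: weight = 98.7/217.7 = 0.4534; cost = 15.7%.
Debentures: weight = 119/217.7 = 0.5466; after-tax cost = 8.4% × (1 − 15.3%) = 7.1148%.
WACC = 0.4534 × 15.7000% + 0.5466 × 7.1148% = 11.0071%.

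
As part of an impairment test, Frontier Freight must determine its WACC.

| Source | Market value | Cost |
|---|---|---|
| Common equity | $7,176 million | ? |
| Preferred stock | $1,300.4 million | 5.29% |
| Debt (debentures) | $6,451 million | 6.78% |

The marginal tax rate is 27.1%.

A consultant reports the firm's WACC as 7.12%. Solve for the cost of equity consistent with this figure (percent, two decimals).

9.41%

Total capital V = 7176 + 1300.4 + 6451 = 14927.4.
Equity weight = 7176/14927.4 = 0.4807.
Preferred weight = 1300.4/14927.4 = 0.0871.
Debentures weight = 6451/14927.4 = 0.4322.
Debt contribution = 0.4322 × 6.78% × (1 − 27.1%) = 2.1360%.
Preferred contribution = 0.0871 × 5.29% = 0.4608%.
Required equity contribution = 7.12% − 2.5968% = 4.5232%.
Re = 4.5232% / 0.4807 = 9.4090%.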